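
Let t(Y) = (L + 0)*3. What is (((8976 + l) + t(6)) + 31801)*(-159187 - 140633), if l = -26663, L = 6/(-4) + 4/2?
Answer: -4232109210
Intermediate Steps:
L = ½ (L = 6*(-¼) + 4*(½) = -3/2 + 2 = ½ ≈ 0.50000)
t(Y) = 3/2 (t(Y) = (½ + 0)*3 = (½)*3 = 3/2)
(((8976 + l) + t(6)) + 31801)*(-159187 - 140633) = (((8976 - 26663) + 3/2) + 31801)*(-159187 - 140633) = ((-17687 + 3/2) + 31801)*(-299820) = (-35371/2 + 31801)*(-299820) = (28231/2)*(-299820) = -4232109210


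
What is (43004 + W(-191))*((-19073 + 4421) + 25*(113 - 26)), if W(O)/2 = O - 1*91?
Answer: -529523880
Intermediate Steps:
W(O) = -182 + 2*O (W(O) = 2*(O - 1*91) = 2*(O - 91) = 2*(-91 + O) = -182 + 2*O)
(43004 + W(-191))*((-19073 + 4421) + 25*(113 - 26)) = (43004 + (-182 + 2*(-191)))*((-19073 + 4421) + 25*(113 - 26)) = (43004 + (-182 - 382))*(-14652 + 25*87) = (43004 - 564)*(-14652 + 2175) = 42440*(-12477) = -529523880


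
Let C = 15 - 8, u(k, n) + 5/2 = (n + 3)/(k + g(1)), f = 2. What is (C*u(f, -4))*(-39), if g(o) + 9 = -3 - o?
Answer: 14469/22 ≈ 657.68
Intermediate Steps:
g(o) = -12 - o (g(o) = -9 + (-3 - o) = -12 - o)
u(k, n) = -5/2 + (3 + n)/(-13 + k) (u(k, n) = -5/2 + (n + 3)/(k + (-12 - 1*1)) = -5/2 + (3 + n)/(k + (-12 - 1)) = -5/2 + (3 + n)/(k - 13) = -5/2 + (3 + n)/(-13 + k))
C = 7
(C*u(f, -4))*(-39) = (7*((71 - 5*2 + 2*(-4))/(2*(-13 + 2))))*(-39) = (7*((½)*(71 - 10 - 8)/(-11)))*(-39) = (7*((½)*(-1/11)*53))*(-39) = (7*(-53/22))*(-39) = -371/22*(-39) = 14469/22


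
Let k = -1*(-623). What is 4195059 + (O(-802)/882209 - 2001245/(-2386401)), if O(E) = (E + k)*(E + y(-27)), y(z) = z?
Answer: 8831878457597484727/2105304439809 ≈ 4.1951e+6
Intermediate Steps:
k = 623
O(E) = (-27 + E)*(623 + E) (O(E) = (E + 623)*(E - 27) = (623 + E)*(-27 + E) = (-27 + E)*(623 + E))
4195059 + (O(-802)/882209 - 2001245/(-2386401)) = 4195059 + ((-16821 + (-802)**2 + 596*(-802))/882209 - 2001245/(-2386401)) = 4195059 + ((-16821 + 643204 - 477992)*(1/882209) - 2001245*(-1/2386401)) = 4195059 + (148391*(1/882209) + 2001245/2386401) = 4195059 + (148391/882209 + 2001245/2386401) = 4195059 + 2119636780996/2105304439809 = 8831878457597484727/2105304439809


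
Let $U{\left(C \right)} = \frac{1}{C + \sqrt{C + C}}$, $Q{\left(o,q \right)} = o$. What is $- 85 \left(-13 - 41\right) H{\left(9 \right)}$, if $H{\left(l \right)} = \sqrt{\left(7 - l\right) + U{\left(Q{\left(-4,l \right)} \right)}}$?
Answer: $2295 \sqrt{2} \sqrt{\frac{9 - 4 i \sqrt{2}}{-2 + i \sqrt{2}}} \approx 183.68 - 6758.8 i$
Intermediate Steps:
$U{\left(C \right)} = \frac{1}{C + \sqrt{2} \sqrt{C}}$ ($U{\left(C \right)} = \frac{1}{C + \sqrt{2 C}} = \frac{1}{C + \sqrt{2} \sqrt{C}}$)
$H{\left(l \right)} = \sqrt{7 + \frac{1}{-4 + 2 i \sqrt{2}} - l}$ ($H{\left(l \right)} = \sqrt{\left(7 - l\right) + \frac{1}{-4 + \sqrt{2} \sqrt{-4}}} = \sqrt{\left(7 - l\right) + \frac{1}{-4 + \sqrt{2} \cdot 2 i}} = \sqrt{\left(7 - l\right) + \frac{1}{-4 + 2 i \sqrt{2}}} = \sqrt{7 + \frac{1}{-4 + 2 i \sqrt{2}} - l}$)
$- 85 \left(-13 - 41\right) H{\left(9 \right)} = - 85 \left(-13 - 41\right) \frac{\sqrt{2} \sqrt{14 - \frac{1}{2 - i \sqrt{2}} - 18}}{2} = \left(-85\right) \left(-54\right) \frac{\sqrt{2} \sqrt{-4 - \frac{1}{2 - i \sqrt{2}}}}{2} = 4590 \frac{\sqrt{2} \sqrt{-4 - \frac{1}{2 - i \sqrt{2}}}}{2} = 2295 \sqrt{2} \sqrt{-4 - \frac{1}{2 - i \sqrt{2}}}$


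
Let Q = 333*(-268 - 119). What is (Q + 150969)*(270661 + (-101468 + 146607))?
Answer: 6978548400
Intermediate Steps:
Q = -128871 (Q = 333*(-387) = -128871)
(Q + 150969)*(270661 + (-101468 + 146607)) = (-128871 + 150969)*(270661 + (-101468 + 146607)) = 22098*(270661 + 45139) = 22098*315800 = 6978548400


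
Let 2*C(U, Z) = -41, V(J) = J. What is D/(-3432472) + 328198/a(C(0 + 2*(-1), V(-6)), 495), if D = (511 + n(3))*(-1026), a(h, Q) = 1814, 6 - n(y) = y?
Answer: 140935885469/778313026 ≈ 181.08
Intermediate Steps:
n(y) = 6 - y
C(U, Z) = -41/2 (C(U, Z) = (½)*(-41) = -41/2)
D = -527364 (D = (511 + (6 - 1*3))*(-1026) = (511 + (6 - 3))*(-1026) = (511 + 3)*(-1026) = 514*(-1026) = -527364)
D/(-3432472) + 328198/a(C(0 + 2*(-1), V(-6)), 495) = -527364/(-3432472) + 328198/1814 = -527364*(-1/3432472) + 328198*(1/1814) = 131841/858118 + 164099/907 = 140935885469/778313026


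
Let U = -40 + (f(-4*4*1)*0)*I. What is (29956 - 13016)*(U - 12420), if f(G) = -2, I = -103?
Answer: -211072400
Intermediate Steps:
U = -40 (U = -40 - 2*0*(-103) = -40 + 0*(-103) = -40 + 0 = -40)
(29956 - 13016)*(U - 12420) = (29956 - 13016)*(-40 - 12420) = 16940*(-12460) = -211072400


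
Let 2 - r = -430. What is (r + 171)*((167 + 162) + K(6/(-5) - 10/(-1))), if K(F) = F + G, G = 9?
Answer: 1045602/5 ≈ 2.0912e+5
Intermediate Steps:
r = 432 (r = 2 - 1*(-430) = 2 + 430 = 432)
K(F) = 9 + F (K(F) = F + 9 = 9 + F)
(r + 171)*((167 + 162) + K(6/(-5) - 10/(-1))) = (432 + 171)*((167 + 162) + (9 + (6/(-5) - 10/(-1)))) = 603*(329 + (9 + (6*(-⅕) - 10*(-1)))) = 603*(329 + (9 + (-6/5 + 10))) = 603*(329 + (9 + 44/5)) = 603*(329 + 89/5) = 603*(1734/5) = 1045602/5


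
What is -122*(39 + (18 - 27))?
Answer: -3660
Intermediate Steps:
-122*(39 + (18 - 27)) = -122*(39 - 9) = -122*30 = -3660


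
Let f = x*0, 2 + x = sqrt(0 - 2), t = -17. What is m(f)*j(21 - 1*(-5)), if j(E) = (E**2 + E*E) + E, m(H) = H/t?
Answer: 0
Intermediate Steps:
x = -2 + I*sqrt(2) (x = -2 + sqrt(0 - 2) = -2 + sqrt(-2) = -2 + I*sqrt(2) ≈ -2.0 + 1.4142*I)
f = 0 (f = (-2 + I*sqrt(2))*0 = 0)
m(H) = -H/17 (m(H) = H/(-17) = H*(-1/17) = -H/17)
j(E) = E + 2*E**2 (j(E) = (E**2 + E**2) + E = 2*E**2 + E = E + 2*E**2)
m(f)*j(21 - 1*(-5)) = (-1/17*0)*((21 - 1*(-5))*(1 + 2*(21 - 1*(-5)))) = 0*((21 + 5)*(1 + 2*(21 + 5))) = 0*(26*(1 + 2*26)) = 0*(26*(1 + 52)) = 0*(26*53) = 0*1378 = 0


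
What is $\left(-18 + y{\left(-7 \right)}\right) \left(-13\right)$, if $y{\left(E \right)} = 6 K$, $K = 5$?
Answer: $-156$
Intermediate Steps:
$y{\left(E \right)} = 30$ ($y{\left(E \right)} = 6 \cdot 5 = 30$)
$\left(-18 + y{\left(-7 \right)}\right) \left(-13\right) = \left(-18 + 30\right) \left(-13\right) = 12 \left(-13\right) = -156$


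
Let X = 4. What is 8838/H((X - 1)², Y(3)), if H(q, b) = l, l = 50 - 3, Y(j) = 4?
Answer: 8838/47 ≈ 188.04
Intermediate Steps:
l = 47
H(q, b) = 47
8838/H((X - 1)², Y(3)) = 8838/47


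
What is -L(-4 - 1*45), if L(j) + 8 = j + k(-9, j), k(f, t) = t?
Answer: 106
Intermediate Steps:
L(j) = -8 + 2*j (L(j) = -8 + (j + j) = -8 + 2*j)
-L(-4 - 1*45) = -(-8 + 2*(-4 - 1*45)) = -(-8 + 2*(-4 - 45)) = -(-8 + 2*(-49)) = -(-8 - 98) = -1*(-106) = 106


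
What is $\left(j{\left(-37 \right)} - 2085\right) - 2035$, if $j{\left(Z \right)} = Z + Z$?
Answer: $-4194$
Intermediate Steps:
$j{\left(Z \right)} = 2 Z$
$\left(j{\left(-37 \right)} - 2085\right) - 2035 = \left(2 \left(-37\right) - 2085\right) - 2035 = \left(-74 - 2085\right) - 2035 = -2159 - 2035 = -4194$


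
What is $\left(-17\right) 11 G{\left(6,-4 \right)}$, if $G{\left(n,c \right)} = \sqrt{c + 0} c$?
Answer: $1496 i \approx 1496.0 i$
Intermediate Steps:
$G{\left(n,c \right)} = c^{\frac{3}{2}}$ ($G{\left(n,c \right)} = \sqrt{c} c = c^{\frac{3}{2}}$)
$\left(-17\right) 11 G{\left(6,-4 \right)} = \left(-17\right) 11 \left(-4\right)^{\frac{3}{2}} = - 187 \left(- 8 i\right) = 1496 i$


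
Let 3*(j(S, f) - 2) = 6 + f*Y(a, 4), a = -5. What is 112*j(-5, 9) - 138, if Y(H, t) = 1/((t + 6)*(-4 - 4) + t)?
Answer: 5806/19 ≈ 305.58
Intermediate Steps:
Y(H, t) = 1/(-48 - 7*t) (Y(H, t) = 1/((6 + t)*(-8) + t) = 1/((-48 - 8*t) + t) = 1/(-48 - 7*t))
j(S, f) = 4 - f/228 (j(S, f) = 2 + (6 + f*(-1/(48 + 7*4)))/3 = 2 + (6 + f*(-1/(48 + 28)))/3 = 2 + (6 + f*(-1/76))/3 = 2 + (6 - f/76)/3 = 2 + (2 - f/228) = 4 - f/228)
112*j(-5, 9) - 138 = 112*(4 - 1/228*9) - 138 = 112*(4 - 3/76) - 138 = 112*(301/76) - 138 = 8428/19 - 138 = 5806/19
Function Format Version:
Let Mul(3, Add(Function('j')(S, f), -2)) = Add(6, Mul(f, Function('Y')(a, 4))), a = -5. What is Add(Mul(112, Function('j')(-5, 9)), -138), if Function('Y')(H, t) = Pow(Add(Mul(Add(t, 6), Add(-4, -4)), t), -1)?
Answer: Rational(5806, 19) ≈ 305.58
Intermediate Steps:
Function('Y')(H, t) = Pow(Add(-48, Mul(-7, t)), -1) (Function('Y')(H, t) = Pow(Add(Mul(Add(6, t), -8), t), -1) = Pow(Add(Add(-48, Mul(-8, t)), t), -1) = Pow(Add(-48, Mul(-7, t)), -1))
Function('j')(S, f) = Add(4, Mul(Rational(-1, 228), f)) (Function('j')(S, f) = Add(2, Mul(Rational(1, 3), Add(6, Mul(f, Mul(-1, Pow(Add(48, Mul(7, 4)), -1)))))) = Add(2, Mul(Rational(1, 3), Add(6, Mul(f, Mul(-1, Pow(Add(48, 28), -1)))))) = Add(2, Mul(Rational(1, 3), Add(6, Mul(f, Mul(-1, Pow(76, -1)))))) = Add(2, Mul(Rational(1, 3), Add(6, Mul(f, Mul(-1, Rational(1, 76)))))) = Add(2, Mul(Rational(1, 3), Add(6, Mul(f, Rational(-1, 76))))) = Add(2, Mul(Rational(1, 3), Add(6, Mul(Rational(-1, 76), f)))) = Add(2, Add(2, Mul(Rational(-1, 228), f))) = Add(4, Mul(Rational(-1, 228), f)))
Add(Mul(112, Function('j')(-5, 9)), -138) = Add(Mul(112, Add(4, Mul(Rational(-1, 228), 9))), -138) = Add(Mul(112, Add(4, Rational(-3, 76))), -138) = Add(Mul(112, Rational(301, 76)), -138) = Add(Rational(8428, 19), -138) = Rational(5806, 19)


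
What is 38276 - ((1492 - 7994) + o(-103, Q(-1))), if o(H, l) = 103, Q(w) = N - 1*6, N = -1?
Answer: 44675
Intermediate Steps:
Q(w) = -7 (Q(w) = -1 - 1*6 = -1 - 6 = -7)
38276 - ((1492 - 7994) + o(-103, Q(-1))) = 38276 - ((1492 - 7994) + 103) = 38276 - (-6502 + 103) = 38276 - 1*(-6399) = 38276 + 6399 = 44675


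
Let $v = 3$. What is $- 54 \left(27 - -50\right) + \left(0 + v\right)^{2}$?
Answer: $-4149$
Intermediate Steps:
$- 54 \left(27 - -50\right) + \left(0 + v\right)^{2} = - 54 \left(27 - -50\right) + \left(0 + 3\right)^{2} = - 54 \left(27 + 50\right) + 3^{2} = \left(-54\right) 77 + 9 = -4158 + 9 = -4149$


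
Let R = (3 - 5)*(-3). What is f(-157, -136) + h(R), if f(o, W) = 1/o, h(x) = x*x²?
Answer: 33911/157 ≈ 215.99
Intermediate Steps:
R = 6 (R = -2*(-3) = 6)
h(x) = x³
f(-157, -136) + h(R) = 1/(-157) + 6³ = -1/157 + 216 = 33911/157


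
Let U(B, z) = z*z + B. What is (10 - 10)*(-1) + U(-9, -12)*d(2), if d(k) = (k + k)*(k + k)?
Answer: 2160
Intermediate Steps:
U(B, z) = B + z² (U(B, z) = z² + B = B + z²)
d(k) = 4*k² (d(k) = (2*k)*(2*k) = 4*k²)
(10 - 10)*(-1) + U(-9, -12)*d(2) = (10 - 10)*(-1) + (-9 + (-12)²)*(4*2²) = 0*(-1) + (-9 + 144)*(4*4) = 0 + 135*16 = 0 + 2160 = 2160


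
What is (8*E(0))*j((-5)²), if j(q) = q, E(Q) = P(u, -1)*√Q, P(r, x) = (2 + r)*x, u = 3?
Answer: 0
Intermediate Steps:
P(r, x) = x*(2 + r)
E(Q) = -5*√Q (E(Q) = (-(2 + 3))*√Q = (-1*5)*√Q = -5*√Q)
(8*E(0))*j((-5)²) = (8*(-5*√0))*(-5)² = (8*(-5*0))*25 = (8*0)*25 = 0*25 = 0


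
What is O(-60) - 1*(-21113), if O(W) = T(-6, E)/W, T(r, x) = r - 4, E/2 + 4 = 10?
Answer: 126679/6 ≈ 21113.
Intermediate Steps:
E = 12 (E = -8 + 2*10 = -8 + 20 = 12)
T(r, x) = -4 + r
O(W) = -10/W (O(W) = (-4 - 6)/W = -10/W)
O(-60) - 1*(-21113) = -10/(-60) - 1*(-21113) = -10*(-1/60) + 21113 = ⅙ + 21113 = 126679/6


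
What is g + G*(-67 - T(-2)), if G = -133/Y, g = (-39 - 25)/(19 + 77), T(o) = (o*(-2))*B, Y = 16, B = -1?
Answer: 25105/48 ≈ 523.02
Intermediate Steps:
T(o) = 2*o (T(o) = (o*(-2))*(-1) = -2*o*(-1) = 2*o)
g = -2/3 (g = -64/96 = -64*1/96 = -2/3 ≈ -0.66667)
G = -133/16 ≈ -8.3125
g + G*(-67 - T(-2)) = -2/3 - 133*(-67 - 2*(-2))/16 = -2/3 - 133*(-67 - 1*(-4))/16 = -2/3 - 133*(-67 + 4)/16 = -2/3 - 133/16*(-63) = -2/3 + 8379/16 = 25105/48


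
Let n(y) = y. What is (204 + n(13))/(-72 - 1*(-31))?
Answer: -217/41 ≈ -5.2927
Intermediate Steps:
(204 + n(13))/(-72 - 1*(-31)) = (204 + 13)/(-72 - 1*(-31)) = 217/(-72 + 31) = 217/(-41) = 217*(-1/41) = -217/41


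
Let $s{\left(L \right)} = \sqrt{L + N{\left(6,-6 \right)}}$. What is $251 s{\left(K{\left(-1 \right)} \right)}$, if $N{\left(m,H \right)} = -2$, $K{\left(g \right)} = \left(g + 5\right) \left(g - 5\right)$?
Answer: $251 i \sqrt{26} \approx 1279.9 i$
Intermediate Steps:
$K{\left(g \right)} = \left(-5 + g\right) \left(5 + g\right)$ ($K{\left(g \right)} = \left(5 + g\right) \left(-5 + g\right) = \left(-5 + g\right) \left(5 + g\right)$)
$s{\left(L \right)} = \sqrt{-2 + L}$ ($s{\left(L \right)} = \sqrt{L - 2} = \sqrt{-2 + L}$)
$251 s{\left(K{\left(-1 \right)} \right)} = 251 \sqrt{-2 - \left(25 - \left(-1\right)^{2}\right)} = 251 \sqrt{-2 + \left(-25 + 1\right)} = 251 \sqrt{-2 - 24} = 251 \sqrt{-26} = 251 i \sqrt{26}$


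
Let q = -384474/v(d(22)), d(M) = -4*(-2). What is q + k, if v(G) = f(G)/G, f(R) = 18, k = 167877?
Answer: -9001/3 ≈ -3000.3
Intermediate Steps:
d(M) = 8
v(G) = 18/G
q = -512632/3 (q = -384474/(18/8) = -384474/(18*(1/8)) = -384474/9/4 = -384474*4/9 = -512632/3 ≈ -1.7088e+5)
q + k = -512632/3 + 167877 = -9001/3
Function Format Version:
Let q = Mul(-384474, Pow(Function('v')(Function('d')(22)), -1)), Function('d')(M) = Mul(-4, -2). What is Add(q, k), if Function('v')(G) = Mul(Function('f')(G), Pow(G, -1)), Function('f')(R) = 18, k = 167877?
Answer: Rational(-9001, 3) ≈ -3000.3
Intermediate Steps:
Function('d')(M) = 8
Function('v')(G) = Mul(18, Pow(G, -1))
q = Rational(-512632, 3) (q = Mul(-384474, Pow(Mul(18, Pow(8, -1)), -1)) = Mul(-384474, Pow(Mul(18, Rational(1, 8)), -1)) = Mul(-384474, Pow(Rational(9, 4), -1)) = Mul(-384474, Rational(4, 9)) = Rational(-512632, 3) ≈ -1.7088e+5)
Add(q, k) = Add(Rational(-512632, 3), 167877) = Rational(-9001, 3)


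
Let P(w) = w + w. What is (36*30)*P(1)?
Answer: 2160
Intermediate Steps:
P(w) = 2*w
(36*30)*P(1) = (36*30)*(2*1) = 1080*2 = 2160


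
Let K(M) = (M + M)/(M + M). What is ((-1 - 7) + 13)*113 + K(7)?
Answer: 566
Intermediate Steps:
K(M) = 1 (K(M) = (2*M)/((2*M)) = (2*M)*(1/(2*M)) = 1)
((-1 - 7) + 13)*113 + K(7) = ((-1 - 7) + 13)*113 + 1 = (-8 + 13)*113 + 1 = 5*113 + 1 = 565 + 1 = 566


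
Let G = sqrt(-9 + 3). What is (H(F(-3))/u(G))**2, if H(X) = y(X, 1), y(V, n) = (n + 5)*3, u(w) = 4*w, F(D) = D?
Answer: -27/8 ≈ -3.3750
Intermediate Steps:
G = I*sqrt(6) (G = sqrt(-6) = I*sqrt(6) ≈ 2.4495*I)
y(V, n) = 15 + 3*n (y(V, n) = (5 + n)*3 = 15 + 3*n)
H(X) = 18 (H(X) = 15 + 3*1 = 15 + 3 = 18)
(H(F(-3))/u(G))**2 = (18/((4*(I*sqrt(6)))))**2 = (18/((4*I*sqrt(6))))**2 = (18*(-I*sqrt(6)/24))**2 = (-3*I*sqrt(6)/4)**2 = -27/8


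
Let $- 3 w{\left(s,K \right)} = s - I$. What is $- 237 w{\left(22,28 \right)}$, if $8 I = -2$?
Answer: $\frac{7031}{4} \approx 1757.8$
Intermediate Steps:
$I = - \frac{1}{4}$ ($I = \frac{1}{8} \left(-2\right) = - \frac{1}{4} \approx -0.25$)
$w{\left(s,K \right)} = - \frac{1}{12} - \frac{s}{3}$ ($w{\left(s,K \right)} = - \frac{s - - \frac{1}{4}}{3} = - \frac{s + \frac{1}{4}}{3} = - \frac{\frac{1}{4} + s}{3} = - \frac{1}{12} - \frac{s}{3}$)
$- 237 w{\left(22,28 \right)} = - 237 \left(- \frac{1}{12} - \frac{22}{3}\right) = \left(-237\right) \left(- \frac{89}{12}\right) = \frac{7031}{4}$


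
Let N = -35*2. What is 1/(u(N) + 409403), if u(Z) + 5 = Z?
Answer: 1/409328 ≈ 2.4430e-6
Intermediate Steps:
N = -70
u(Z) = -5 + Z
1/(u(N) + 409403) = 1/((-5 - 70) + 409403) = 1/(-75 + 409403) = 1/409328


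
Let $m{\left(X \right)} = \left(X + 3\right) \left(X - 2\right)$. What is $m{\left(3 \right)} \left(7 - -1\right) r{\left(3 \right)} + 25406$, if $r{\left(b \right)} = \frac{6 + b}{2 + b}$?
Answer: $\frac{127462}{5} \approx 25492.0$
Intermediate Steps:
$r{\left(b \right)} = \frac{6 + b}{2 + b}$
$m{\left(X \right)} = \left(-2 + X\right) \left(3 + X\right)$ ($m{\left(X \right)} = \left(3 + X\right) \left(-2 + X\right) = \left(-2 + X\right) \left(3 + X\right)$)
$m{\left(3 \right)} \left(7 - -1\right) r{\left(3 \right)} + 25406 = \left(-6 + 3 + 3^{2}\right) \left(7 - -1\right) \frac{6 + 3}{2 + 3} + 25406 = \left(-6 + 3 + 9\right) \left(7 + 1\right) \frac{1}{5} \cdot 9 + 25406 = 6 \cdot 8 \cdot \frac{1}{5} \cdot 9 + 25406 = 48 \cdot \frac{9}{5} + 25406 = \frac{432}{5} + 25406 = \frac{127462}{5}$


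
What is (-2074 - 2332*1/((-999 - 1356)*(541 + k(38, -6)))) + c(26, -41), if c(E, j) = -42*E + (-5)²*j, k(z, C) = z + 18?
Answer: -5892271253/1405935 ≈ -4191.0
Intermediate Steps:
k(z, C) = 18 + z
c(E, j) = -42*E + 25*j
(-2074 - 2332*1/((-999 - 1356)*(541 + k(38, -6)))) + c(26, -41) = (-2074 - 2332*1/((-999 - 1356)*(541 + (18 + 38)))) + (-42*26 + 25*(-41)) = (-2074 - 2332*(-1/(2355*(541 + 56)))) + (-1092 - 1025) = (-2074 - 2332/((-2355*597))) - 2117 = (-2074 - 2332/(-1405935)) - 2117 = (-2074 - 2332*(-1/1405935)) - 2117 = (-2074 + 2332/1405935) - 2117 = -2915906858/1405935 - 2117 = -5892271253/1405935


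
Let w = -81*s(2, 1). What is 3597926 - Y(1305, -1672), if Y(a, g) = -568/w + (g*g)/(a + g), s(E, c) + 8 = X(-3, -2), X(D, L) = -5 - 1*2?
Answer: 1607730036046/445905 ≈ 3.6055e+6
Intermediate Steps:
X(D, L) = -7 (X(D, L) = -5 - 2 = -7)
s(E, c) = -15 (s(E, c) = -8 - 7 = -15)
w = 1215 (w = -81*(-15) = 1215)
Y(a, g) = -568/1215 + g**2/(a + g) (Y(a, g) = -568/1215 + (g*g)/(a + g) = -568*1/1215 + g**2/(a + g) = -568/1215 + g**2/(a + g))
3597926 - Y(1305, -1672) = 3597926 - ((-1672)**2 - 568/1215*1305 - 568/1215*(-1672))/(1305 - 1672) = 3597926 - (2795584 - 16472/27 + 949696/1215)/(-367) = 3597926 - (-1)*3396843016/(367*1215) = 3597926 - 1*(-3396843016/445905) = 3597926 + 3396843016/445905 = 1607730036046/445905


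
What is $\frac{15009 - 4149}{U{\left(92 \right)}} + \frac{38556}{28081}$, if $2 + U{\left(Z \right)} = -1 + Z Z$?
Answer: $\frac{631181976}{237593341} \approx 2.6566$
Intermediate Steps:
$U{\left(Z \right)} = -3 + Z^{2}$ ($U{\left(Z \right)} = -2 + \left(-1 + Z Z\right) = -2 + \left(-1 + Z^{2}\right) = -3 + Z^{2}$)
$\frac{15009 - 4149}{U{\left(92 \right)}} + \frac{38556}{28081} = \frac{15009 - 4149}{-3 + 92^{2}} + \frac{38556}{28081} = \frac{15009 - 4149}{-3 + 8464} + 38556 \cdot \frac{1}{28081} = \frac{10860}{8461} + \frac{38556}{28081} = \frac{631181976}{237593341}$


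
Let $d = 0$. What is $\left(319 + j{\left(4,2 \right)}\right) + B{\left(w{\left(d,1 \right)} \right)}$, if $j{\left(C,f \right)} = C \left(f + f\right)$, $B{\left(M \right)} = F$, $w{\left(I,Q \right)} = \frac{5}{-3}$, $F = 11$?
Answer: $346$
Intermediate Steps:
$w{\left(I,Q \right)} = - \frac{5}{3}$ ($w{\left(I,Q \right)} = 5 \left(- \frac{1}{3}\right) = - \frac{5}{3}$)
$B{\left(M \right)} = 11$
$j{\left(C,f \right)} = 2 C f$ ($j{\left(C,f \right)} = C 2 f = 2 C f$)
$\left(319 + j{\left(4,2 \right)}\right) + B{\left(w{\left(d,1 \right)} \right)} = \left(319 + 2 \cdot 4 \cdot 2\right) + 11 = \left(319 + 16\right) + 11 = 335 + 11 = 346$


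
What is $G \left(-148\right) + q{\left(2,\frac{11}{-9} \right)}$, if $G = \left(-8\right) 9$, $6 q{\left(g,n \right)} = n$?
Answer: $\frac{575413}{54} \approx 10656.0$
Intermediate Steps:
$q{\left(g,n \right)} = \frac{n}{6}$
$G = -72$
$G \left(-148\right) + q{\left(2,\frac{11}{-9} \right)} = \left(-72\right) \left(-148\right) + \frac{11 \frac{1}{-9}}{6} = 10656 + \frac{11 \left(- \frac{1}{9}\right)}{6} = 10656 + \frac{1}{6} \left(- \frac{11}{9}\right) = 10656 - \frac{11}{54} = \frac{575413}{54}$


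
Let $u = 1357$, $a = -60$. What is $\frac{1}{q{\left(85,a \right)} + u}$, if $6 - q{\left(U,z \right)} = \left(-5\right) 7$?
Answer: $\frac{1}{1398} \approx 0.00071531$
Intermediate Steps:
$q{\left(U,z \right)} = 41$ ($q{\left(U,z \right)} = 6 - \left(-5\right) 7 = 6 - -35 = 6 + 35 = 41$)
$\frac{1}{q{\left(85,a \right)} + u} = \frac{1}{41 + 1357} = \frac{1}{1398}$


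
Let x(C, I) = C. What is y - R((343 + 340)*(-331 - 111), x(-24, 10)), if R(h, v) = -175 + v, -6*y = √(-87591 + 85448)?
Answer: 199 - I*√2143/6 ≈ 199.0 - 7.7154*I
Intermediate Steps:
y = -I*√2143/6 (y = -√(-87591 + 85448)/6 = -I*√2143/6 ≈ -7.7154*I)
y - R((343 + 340)*(-331 - 111), x(-24, 10)) = -I*√2143/6 - (-175 - 24) = -I*√2143/6 - 1*(-199) = -I*√2143/6 + 199 = 199 - I*√2143/6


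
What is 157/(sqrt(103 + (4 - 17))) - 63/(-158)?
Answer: 63/158 + 157*sqrt(10)/30 ≈ 16.948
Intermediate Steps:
157/(sqrt(103 + (4 - 17))) - 63/(-158) = 157/(sqrt(103 - 13)) - 63*(-1/158) = 157/(sqrt(90)) + 63/158 = 157/((3*sqrt(10))) + 63/158 = 157*(sqrt(10)/30) + 63/158 = 157*sqrt(10)/30 + 63/158 = 63/158 + 157*sqrt(10)/30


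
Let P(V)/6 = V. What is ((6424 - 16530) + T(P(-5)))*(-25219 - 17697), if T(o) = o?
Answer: 434996576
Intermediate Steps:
P(V) = 6*V
((6424 - 16530) + T(P(-5)))*(-25219 - 17697) = ((6424 - 16530) + 6*(-5))*(-25219 - 17697) = (-10106 - 30)*(-42916) = -10136*(-42916) = 434996576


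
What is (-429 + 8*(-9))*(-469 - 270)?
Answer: 370239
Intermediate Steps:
(-429 + 8*(-9))*(-469 - 270) = (-429 - 72)*(-739) = -501*(-739) = 370239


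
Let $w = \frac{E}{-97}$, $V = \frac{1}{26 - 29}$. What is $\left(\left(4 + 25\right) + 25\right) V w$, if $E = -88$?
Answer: $- \frac{1584}{97} \approx -16.33$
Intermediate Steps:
$V = - \frac{1}{3}$ ($V = \frac{1}{26 - 29} = \frac{1}{-3} = - \frac{1}{3} \approx -0.33333$)
$w = \frac{88}{97}$ ($w = - \frac{88}{-97} = \left(-88\right) \left(- \frac{1}{97}\right) = \frac{88}{97} \approx 0.90722$)
$\left(\left(4 + 25\right) + 25\right) V w = \left(\left(4 + 25\right) + 25\right) \left(- \frac{1}{3}\right) \frac{88}{97} = \left(29 + 25\right) \left(- \frac{1}{3}\right) \frac{88}{97} = 54 \left(- \frac{1}{3}\right) \frac{88}{97} = \left(-18\right) \frac{88}{97} = - \frac{1584}{97}$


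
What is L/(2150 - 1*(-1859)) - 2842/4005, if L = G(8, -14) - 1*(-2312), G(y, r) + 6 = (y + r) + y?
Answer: -2150038/16056045 ≈ -0.13391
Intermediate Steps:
G(y, r) = -6 + r + 2*y (G(y, r) = -6 + ((y + r) + y) = -6 + ((r + y) + y) = -6 + (r + 2*y) = -6 + r + 2*y)
L = 2308 (L = (-6 - 14 + 2*8) - 1*(-2312) = (-6 - 14 + 16) + 2312 = -4 + 2312 = 2308)
L/(2150 - 1*(-1859)) - 2842/4005 = 2308/(2150 - 1*(-1859)) - 2842/4005 = 2308/(2150 + 1859) - 2842*1/4005 = 2308/4009 - 2842/4005 = -2150038/16056045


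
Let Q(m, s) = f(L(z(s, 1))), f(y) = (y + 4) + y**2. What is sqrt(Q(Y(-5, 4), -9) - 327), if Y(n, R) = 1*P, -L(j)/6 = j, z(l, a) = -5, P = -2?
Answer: sqrt(607) ≈ 24.637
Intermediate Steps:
L(j) = -6*j
f(y) = 4 + y + y**2 (f(y) = (4 + y) + y**2 = 4 + y + y**2)
Y(n, R) = -2 (Y(n, R) = 1*(-2) = -2)
Q(m, s) = 934 (Q(m, s) = 4 - 6*(-5) + (-6*(-5))**2 = 4 + 30 + 30**2 = 4 + 30 + 900 = 934)
sqrt(Q(Y(-5, 4), -9) - 327) = sqrt(934 - 327) = sqrt(607)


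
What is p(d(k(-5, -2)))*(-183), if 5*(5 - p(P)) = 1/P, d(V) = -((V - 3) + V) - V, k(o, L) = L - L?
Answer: -4514/5 ≈ -902.80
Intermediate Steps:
k(o, L) = 0
d(V) = 3 - 3*V (d(V) = -((-3 + V) + V) - V = -(-3 + 2*V) - V = (3 - 2*V) - V = 3 - 3*V)
p(P) = 5 - 1/(5*P)
p(d(k(-5, -2)))*(-183) = (5 - 1/(5*(3 - 3*0)))*(-183) = (5 - 1/(5*(3 + 0)))*(-183) = (5 - ⅕/3)*(-183) = (5 - ⅕*⅓)*(-183) = (5 - 1/15)*(-183) = (74/15)*(-183) = -4514/5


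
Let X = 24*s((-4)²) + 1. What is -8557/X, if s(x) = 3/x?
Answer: -17114/11 ≈ -1555.8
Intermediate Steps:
X = 11/2 (X = 24*(3/((-4)²)) + 1 = 24*(3/16) + 1 = 9/2 + 1 = 11/2 ≈ 5.5000)
-8557/X = -8557/11/2 = -8557*2/11 = -17114/11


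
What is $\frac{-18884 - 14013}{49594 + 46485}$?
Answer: $- \frac{32897}{96079} \approx -0.3424$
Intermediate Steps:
$\frac{-18884 - 14013}{49594 + 46485} = - \frac{32897}{96079}$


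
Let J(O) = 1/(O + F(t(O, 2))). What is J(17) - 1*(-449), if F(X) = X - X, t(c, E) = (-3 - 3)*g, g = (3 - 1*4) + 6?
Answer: 7634/17 ≈ 449.06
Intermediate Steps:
g = 5 (g = (3 - 4) + 6 = -1 + 6 = 5)
t(c, E) = -30 (t(c, E) = (-3 - 3)*5 = -6*5 = -30)
F(X) = 0
J(O) = 1/O (J(O) = 1/(O + 0) = 1/O)
J(17) - 1*(-449) = 1/17 - 1*(-449) = 1/17 + 449 = 7634/17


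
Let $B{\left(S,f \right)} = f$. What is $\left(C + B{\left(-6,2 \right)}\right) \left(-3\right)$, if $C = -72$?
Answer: $210$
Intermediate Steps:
$\left(C + B{\left(-6,2 \right)}\right) \left(-3\right) = \left(-72 + 2\right) \left(-3\right) = \left(-70\right) \left(-3\right) = 210$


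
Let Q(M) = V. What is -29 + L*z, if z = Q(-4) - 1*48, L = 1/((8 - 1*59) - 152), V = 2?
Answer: -5841/203 ≈ -28.773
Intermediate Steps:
Q(M) = 2
L = -1/203 (L = 1/((8 - 59) - 152) = 1/(-51 - 152) = 1/(-203) = -1/203 ≈ -0.0049261)
z = -46 (z = 2 - 1*48 = 2 - 48 = -46)
-29 + L*z = -29 - 1/203*(-46) = -29 + 46/203 = -5841/203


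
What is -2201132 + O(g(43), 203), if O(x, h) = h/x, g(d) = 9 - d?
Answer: -74838691/34 ≈ -2.2011e+6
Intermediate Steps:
-2201132 + O(g(43), 203) = -2201132 + 203/(9 - 1*43) = -2201132 + 203/(9 - 43) = -2201132 + 203/(-34) = -2201132 + 203*(-1/34) = -2201132 - 203/34 = -74838691/34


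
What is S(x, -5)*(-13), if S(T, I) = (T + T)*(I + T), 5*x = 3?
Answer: 1716/25 ≈ 68.640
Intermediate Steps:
x = ⅗ (x = (⅕)*3 = ⅗ ≈ 0.60000)
S(T, I) = 2*T*(I + T) (S(T, I) = (2*T)*(I + T) = 2*T*(I + T))
S(x, -5)*(-13) = (2*(⅗)*(-5 + ⅗))*(-13) = (2*(⅗)*(-22/5))*(-13) = -132/25*(-13) = 1716/25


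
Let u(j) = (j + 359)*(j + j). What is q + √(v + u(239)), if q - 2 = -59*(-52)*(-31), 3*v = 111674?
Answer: -95106 + √2907618/3 ≈ -94538.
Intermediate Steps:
v = 111674/3 (v = (⅓)*111674 = 111674/3 ≈ 37225.)
u(j) = 2*j*(359 + j) (u(j) = (359 + j)*(2*j) = 2*j*(359 + j))
q = -95106 (q = 2 - 59*(-52)*(-31) = 2 + 3068*(-31) = 2 - 95108 = -95106)
q + √(v + u(239)) = -95106 + √(111674/3 + 2*239*(359 + 239)) = -95106 + √(111674/3 + 2*239*598) = -95106 + √(111674/3 + 285844) = -95106 + √(969206/3) = -95106 + √2907618/3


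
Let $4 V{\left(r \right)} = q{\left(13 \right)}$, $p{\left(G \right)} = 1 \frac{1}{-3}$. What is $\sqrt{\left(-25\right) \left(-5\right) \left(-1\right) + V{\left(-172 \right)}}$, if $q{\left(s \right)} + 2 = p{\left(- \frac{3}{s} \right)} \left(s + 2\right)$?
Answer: $\frac{13 i \sqrt{3}}{2} \approx 11.258 i$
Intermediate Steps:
$p{\left(G \right)} = - \frac{1}{3}$ ($p{\left(G \right)} = 1 \left(- \frac{1}{3}\right) = - \frac{1}{3}$)
$q{\left(s \right)} = - \frac{8}{3} - \frac{s}{3}$ ($q{\left(s \right)} = -2 - \frac{s + 2}{3} = -2 - \frac{2 + s}{3} = -2 - \left(\frac{2}{3} + \frac{s}{3}\right) = - \frac{8}{3} - \frac{s}{3}$)
$V{\left(r \right)} = - \frac{7}{4}$ ($V{\left(r \right)} = \frac{- \frac{8}{3} - \frac{13}{3}}{4} = \frac{1}{4} \left(-7\right) = - \frac{7}{4}$)
$\sqrt{\left(-25\right) \left(-5\right) \left(-1\right) + V{\left(-172 \right)}} = \sqrt{\left(-25\right) \left(-5\right) \left(-1\right) - \frac{7}{4}} = \sqrt{125 \left(-1\right) - \frac{7}{4}} = \sqrt{-125 - \frac{7}{4}} = \sqrt{- \frac{507}{4}} = \frac{13 i \sqrt{3}}{2}$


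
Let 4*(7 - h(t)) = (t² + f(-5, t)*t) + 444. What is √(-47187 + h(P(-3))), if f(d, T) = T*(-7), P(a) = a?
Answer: I*√189110/2 ≈ 217.43*I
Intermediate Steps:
f(d, T) = -7*T
h(t) = -104 + 3*t²/2 (h(t) = 7 - ((t² + (-7*t)*t) + 444)/4 = 7 - ((t² - 7*t²) + 444)/4 = 7 - (-6*t² + 444)/4 = 7 - (444 - 6*t²)/4 = 7 + (-111 + 3*t²/2) = -104 + 3*t²/2)
√(-47187 + h(P(-3))) = √(-47187 + (-104 + (3/2)*(-3)²)) = √(-47187 + (-104 + (3/2)*9)) = √(-47187 + (-104 + 27/2)) = √(-47187 - 181/2) = √(-94555/2) = I*√189110/2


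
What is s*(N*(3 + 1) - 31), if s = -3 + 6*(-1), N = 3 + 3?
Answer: 63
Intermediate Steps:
N = 6
s = -9 (s = -3 - 6 = -9)
s*(N*(3 + 1) - 31) = -9*(6*(3 + 1) - 31) = -9*(6*4 - 31) = -9*(24 - 31) = -9*(-7) = 63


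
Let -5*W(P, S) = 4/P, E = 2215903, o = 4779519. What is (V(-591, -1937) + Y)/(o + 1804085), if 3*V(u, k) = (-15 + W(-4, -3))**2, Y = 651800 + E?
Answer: 215083201/493770300 ≈ 0.43559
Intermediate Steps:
W(P, S) = -4/(5*P)
Y = 2867703 (Y = 651800 + 2215903 = 2867703)
V(u, k) = 5476/75 (V(u, k) = (-15 - 4/5/(-4))**2/3 = (-15 - 4/5*(-1/4))**2/3 = (-15 + 1/5)**2/3 = (-74/5)**2/3 = (1/3)*(5476/25) = 5476/75)
(V(-591, -1937) + Y)/(o + 1804085) = (5476/75 + 2867703)/(4779519 + 1804085) = (215083201/75)/6583604 = (215083201/75)*(1/6583604) = 215083201/493770300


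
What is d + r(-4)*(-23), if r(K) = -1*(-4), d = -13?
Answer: -105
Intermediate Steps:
r(K) = 4
d + r(-4)*(-23) = -13 + 4*(-23) = -13 - 92 = -105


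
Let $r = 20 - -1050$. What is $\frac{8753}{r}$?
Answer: $\frac{8753}{1070} \approx 8.1804$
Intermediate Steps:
$r = 1070$ ($r = 20 + 1050 = 1070$)
$\frac{8753}{r} = \frac{8753}{1070}$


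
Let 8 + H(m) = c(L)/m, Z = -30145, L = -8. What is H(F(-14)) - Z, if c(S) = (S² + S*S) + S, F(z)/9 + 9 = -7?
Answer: 180817/6 ≈ 30136.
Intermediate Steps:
F(z) = -144 (F(z) = -81 + 9*(-7) = -81 - 63 = -144)
c(S) = S + 2*S² (c(S) = (S² + S²) + S = 2*S² + S = S + 2*S²)
H(m) = -8 + 120/m (H(m) = -8 + (-8*(1 + 2*(-8)))/m = -8 + (-8*(1 - 16))/m = -8 + (-8*(-15))/m = -8 + 120/m)
H(F(-14)) - Z = (-8 + 120/(-144)) - 1*(-30145) = (-8 + 120*(-1/144)) + 30145 = (-8 - ⅚) + 30145 = -53/6 + 30145 = 180817/6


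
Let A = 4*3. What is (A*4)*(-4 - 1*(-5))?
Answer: 48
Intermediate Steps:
A = 12
(A*4)*(-4 - 1*(-5)) = (12*4)*(-4 - 1*(-5)) = 48*(-4 + 5) = 48*1 = 48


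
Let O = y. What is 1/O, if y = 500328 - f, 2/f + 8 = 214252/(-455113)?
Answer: 1927578/964421700697 ≈ 1.9987e-6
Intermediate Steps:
f = -455113/1927578 (f = 2/(-8 + 214252/(-455113)) = 2/(-8 + 214252*(-1/455113)) = 2/(-8 - 214252/455113) = 2/(-3855156/455113) = 2*(-455113/3855156) = -455113/1927578 ≈ -0.23611)
y = 964421700697/1927578 (y = 500328 - 1*(-455113/1927578) = 500328 + 455113/1927578 = 964421700697/1927578 ≈ 5.0033e+5)
O = 964421700697/1927578 ≈ 5.0033e+5
1/O = 1/(964421700697/1927578) = 1927578/964421700697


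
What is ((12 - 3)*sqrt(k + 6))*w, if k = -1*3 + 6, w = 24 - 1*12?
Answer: 324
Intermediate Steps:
w = 12 (w = 24 - 12 = 12)
k = 3 (k = -3 + 6 = 3)
((12 - 3)*sqrt(k + 6))*w = ((12 - 3)*sqrt(3 + 6))*12 = (9*sqrt(9))*12 = (9*3)*12 = 27*12 = 324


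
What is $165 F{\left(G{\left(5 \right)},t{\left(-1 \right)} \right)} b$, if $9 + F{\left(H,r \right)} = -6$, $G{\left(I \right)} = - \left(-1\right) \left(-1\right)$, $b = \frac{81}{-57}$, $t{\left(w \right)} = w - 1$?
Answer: $\frac{66825}{19} \approx 3517.1$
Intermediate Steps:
$t{\left(w \right)} = -1 + w$ ($t{\left(w \right)} = w - 1 = -1 + w$)
$b = - \frac{27}{19}$ ($b = 81 \left(- \frac{1}{57}\right) = - \frac{27}{19} \approx -1.4211$)
$G{\left(I \right)} = -1$ ($G{\left(I \right)} = \left(-1\right) 1 = -1$)
$F{\left(H,r \right)} = -15$ ($F{\left(H,r \right)} = -9 - 6 = -15$)
$165 F{\left(G{\left(5 \right)},t{\left(-1 \right)} \right)} b = 165 \left(-15\right) \left(- \frac{27}{19}\right) = \left(-2475\right) \left(- \frac{27}{19}\right) = \frac{66825}{19}$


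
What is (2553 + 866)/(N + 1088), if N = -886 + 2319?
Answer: 3419/2521 ≈ 1.3562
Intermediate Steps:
N = 1433
(2553 + 866)/(N + 1088) = (2553 + 866)/(1433 + 1088) = 3419/2521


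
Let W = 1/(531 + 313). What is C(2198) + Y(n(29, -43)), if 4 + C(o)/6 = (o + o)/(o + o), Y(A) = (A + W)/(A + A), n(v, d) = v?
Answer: -856659/48952 ≈ -17.500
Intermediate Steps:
W = 1/844 ≈ 0.0011848
Y(A) = (1/844 + A)/(2*A) (Y(A) = (A + 1/844)/(A + A) = (1/844 + A)/((2*A)) = (1/844 + A)*(1/(2*A)) = (1/844 + A)/(2*A))
C(o) = -18 (C(o) = -24 + 6*((o + o)/(o + o)) = -24 + 6*((2*o)/((2*o))) = -24 + 6*((2*o)*(1/(2*o))) = -24 + 6*1 = -24 + 6 = -18)
C(2198) + Y(n(29, -43)) = -18 + (1/1688)*(1 + 844*29)/29 = -18 + (1/1688)*(1/29)*(1 + 24476) = -18 + (1/1688)*(1/29)*24477 = -18 + 24477/48952 = -856659/48952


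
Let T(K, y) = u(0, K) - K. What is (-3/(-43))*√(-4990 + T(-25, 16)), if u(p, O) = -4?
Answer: 3*I*√4969/43 ≈ 4.918*I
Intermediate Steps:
T(K, y) = -4 - K
(-3/(-43))*√(-4990 + T(-25, 16)) = (-3/(-43))*√(-4990 + (-4 - 1*(-25))) = (-3*(-1/43))*√(-4990 + (-4 + 25)) = 3*√(-4990 + 21)/43 = 3*√(-4969)/43 = 3*(I*√4969)/43 = 3*I*√4969/43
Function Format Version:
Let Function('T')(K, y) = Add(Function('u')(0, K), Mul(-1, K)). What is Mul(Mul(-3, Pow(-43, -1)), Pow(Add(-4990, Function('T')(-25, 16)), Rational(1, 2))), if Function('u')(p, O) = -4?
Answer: Mul(Rational(3, 43), I, Pow(4969, Rational(1, 2))) ≈ Mul(4.9180, I)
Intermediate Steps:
Function('T')(K, y) = Add(-4, Mul(-1, K))
Mul(Mul(-3, Pow(-43, -1)), Pow(Add(-4990, Function('T')(-25, 16)), Rational(1, 2))) = Mul(Mul(-3, Pow(-43, -1)), Pow(Add(-4990, Add(-4, Mul(-1, -25))), Rational(1, 2))) = Mul(Mul(-3, Rational(-1, 43)), Pow(Add(-4990, Add(-4, 25)), Rational(1, 2))) = Mul(Rational(3, 43), Pow(Add(-4990, 21), Rational(1, 2))) = Mul(Rational(3, 43), Pow(-4969, Rational(1, 2))) = Mul(Rational(3, 43), Mul(I, Pow(4969, Rational(1, 2)))) = Mul(Rational(3, 43), I, Pow(4969, Rational(1, 2)))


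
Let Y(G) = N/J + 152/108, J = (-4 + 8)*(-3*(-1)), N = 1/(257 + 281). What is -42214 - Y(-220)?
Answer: -2452884041/58104 ≈ -42215.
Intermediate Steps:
N = 1/538 ≈ 0.0018587
J = 12 (J = 4*3 = 12)
Y(G) = 81785/58104 (Y(G) = (1/538)/12 + 152/108 = (1/538)*(1/12) + 152*(1/108) = 1/6456 + 38/27 = 81785/58104)
-42214 - Y(-220) = -42214 - 1*81785/58104 = -42214 - 81785/58104 = -2452884041/58104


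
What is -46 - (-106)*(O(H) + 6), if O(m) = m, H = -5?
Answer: 60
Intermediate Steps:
-46 - (-106)*(O(H) + 6) = -46 - (-106)*(-5 + 6) = -46 - (-106) = -46 - 53*(-2) = -46 + 106 = 60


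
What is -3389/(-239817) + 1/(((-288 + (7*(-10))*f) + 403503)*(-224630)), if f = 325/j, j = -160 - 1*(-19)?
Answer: 43298102826125353/3063918894529986150 ≈ 0.014132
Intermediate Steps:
j = -141 (j = -160 + 19 = -141)
f = -325/141 (f = 325/(-141) = 325*(-1/141) = -325/141 ≈ -2.3050)
-3389/(-239817) + 1/(((-288 + (7*(-10))*f) + 403503)*(-224630)) = -3389/(-239817) + 1/(((-288 + (7*(-10))*(-325/141)) + 403503)*(-224630)) = -3389*(-1/239817) - 1/224630/((-288 - 70*(-325/141)) + 403503) = 3389/239817 - 1/224630/((-288 + 22750/141) + 403503) = 3389/239817 - 1/224630/(-17858/141 + 403503) = 3389/239817 - 1/224630/(56876065/141) = 3389/239817 + (141/56876065)*(-1/224630) = 3389/239817 - 141/12776070480950 = 43298102826125353/3063918894529986150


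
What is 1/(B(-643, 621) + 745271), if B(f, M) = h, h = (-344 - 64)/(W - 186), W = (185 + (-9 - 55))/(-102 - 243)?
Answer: 64291/47914358621 ≈ 1.3418e-6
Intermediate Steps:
W = -121/345 (W = (185 - 64)/(-345) = 121*(-1/345) = -121/345 ≈ -0.35072)
h = 140760/64291 (h = (-344 - 64)/(-121/345 - 186) = -408/(-64291/345) = -408*(-345/64291) = 140760/64291 ≈ 2.1894)
B(f, M) = 140760/64291
1/(B(-643, 621) + 745271) = 1/(140760/64291 + 745271) = 1/(47914358621/64291) = 64291/47914358621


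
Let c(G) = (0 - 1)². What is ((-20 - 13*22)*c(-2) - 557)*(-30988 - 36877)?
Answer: 58567495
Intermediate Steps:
c(G) = 1 (c(G) = (-1)² = 1)
((-20 - 13*22)*c(-2) - 557)*(-30988 - 36877) = ((-20 - 13*22)*1 - 557)*(-30988 - 36877) = ((-20 - 286)*1 - 557)*(-67865) = (-306*1 - 557)*(-67865) = (-306 - 557)*(-67865) = -863*(-67865) = 58567495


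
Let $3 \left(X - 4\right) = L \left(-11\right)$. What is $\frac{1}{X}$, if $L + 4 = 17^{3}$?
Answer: $- \frac{3}{53987} \approx -5.5569 \cdot 10^{-5}$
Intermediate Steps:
$L = 4909$ ($L = -4 + 17^{3} = -4 + 4913 = 4909$)
$X = - \frac{53987}{3}$ ($X = 4 + \frac{4909 \left(-11\right)}{3} = 4 + \frac{1}{3} \left(-53999\right) = 4 - \frac{53999}{3} = - \frac{53987}{3} \approx -17996.0$)
$\frac{1}{X} = \frac{1}{- \frac{53987}{3}} = - \frac{3}{53987}$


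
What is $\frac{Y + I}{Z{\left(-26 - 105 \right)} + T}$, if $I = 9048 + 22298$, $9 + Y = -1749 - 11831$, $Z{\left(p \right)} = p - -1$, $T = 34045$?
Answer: $\frac{5919}{11305} \approx 0.52357$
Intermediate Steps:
$Z{\left(p \right)} = 1 + p$ ($Z{\left(p \right)} = p + 1 = 1 + p$)
$Y = -13589$ ($Y = -9 - 13580 = -13589$)
$I = 31346$
$\frac{Y + I}{Z{\left(-26 - 105 \right)} + T} = \frac{-13589 + 31346}{\left(1 - 131\right) + 34045} = \frac{17757}{\left(1 - 131\right) + 34045} = \frac{17757}{-130 + 34045} = \frac{17757}{33915} = 17757 \cdot \frac{1}{33915} = \frac{5919}{11305}$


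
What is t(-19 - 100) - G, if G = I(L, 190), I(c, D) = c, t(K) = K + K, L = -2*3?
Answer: -232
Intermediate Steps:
L = -6
t(K) = 2*K
G = -6
t(-19 - 100) - G = 2*(-19 - 100) - 1*(-6) = 2*(-119) + 6 = -238 + 6 = -232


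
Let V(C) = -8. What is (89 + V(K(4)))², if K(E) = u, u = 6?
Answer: 6561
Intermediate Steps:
K(E) = 6
(89 + V(K(4)))² = (89 - 8)² = 81² = 6561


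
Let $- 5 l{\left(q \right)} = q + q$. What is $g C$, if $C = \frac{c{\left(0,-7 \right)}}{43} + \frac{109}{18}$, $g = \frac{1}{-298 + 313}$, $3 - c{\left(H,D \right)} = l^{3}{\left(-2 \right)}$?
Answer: $\frac{591473}{1451250} \approx 0.40756$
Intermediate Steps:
$l{\left(q \right)} = - \frac{2 q}{5}$ ($l{\left(q \right)} = - \frac{q + q}{5} = - \frac{2 q}{5}$)
$c{\left(H,D \right)} = \frac{311}{125}$ ($c{\left(H,D \right)} = 3 - \left(\left(- \frac{2}{5}\right) \left(-2\right)\right)^{3} = 3 - \left(\frac{4}{5}\right)^{3} = 3 - \frac{64}{125} = \frac{311}{125}$)
$g = \frac{1}{15} \approx 0.066667$
$C = \frac{591473}{96750}$ ($C = \frac{311}{125 \cdot 43} + \frac{109}{18} = \frac{311}{125} \cdot \frac{1}{43} + 109 \cdot \frac{1}{18} = \frac{311}{5375} + \frac{109}{18} = \frac{591473}{96750} \approx 6.1134$)
$g C = \frac{1}{15} \cdot \frac{591473}{96750} = \frac{591473}{1451250}$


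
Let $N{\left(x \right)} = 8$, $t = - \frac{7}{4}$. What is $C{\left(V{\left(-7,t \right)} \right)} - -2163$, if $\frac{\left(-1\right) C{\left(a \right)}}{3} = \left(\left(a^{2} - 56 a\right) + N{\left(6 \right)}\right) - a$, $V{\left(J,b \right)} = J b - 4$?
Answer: $\frac{53529}{16} \approx 3345.6$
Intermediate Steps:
$t = - \frac{7}{4}$ ($t = \left(-7\right) \frac{1}{4} = - \frac{7}{4} \approx -1.75$)
$V{\left(J,b \right)} = -4 + J b$
$C{\left(a \right)} = -24 - 3 a^{2} + 171 a$ ($C{\left(a \right)} = - 3 \left(\left(\left(a^{2} - 56 a\right) + 8\right) - a\right) = - 3 \left(\left(8 + a^{2} - 56 a\right) - a\right) = - 3 \left(8 + a^{2} - 57 a\right) = -24 - 3 a^{2} + 171 a$)
$C{\left(V{\left(-7,t \right)} \right)} - -2163 = \left(-24 - 3 \left(-4 - - \frac{49}{4}\right)^{2} + 171 \left(-4 - - \frac{49}{4}\right)\right) - -2163 = \left(-24 - 3 \left(-4 + \frac{49}{4}\right)^{2} + 171 \left(-4 + \frac{49}{4}\right)\right) + 2163 = \left(-24 - 3 \left(\frac{33}{4}\right)^{2} + 171 \cdot \frac{33}{4}\right) + 2163 = \left(-24 - \frac{3267}{16} + \frac{5643}{4}\right) + 2163 = \frac{18921}{16} + 2163 = \frac{53529}{16}$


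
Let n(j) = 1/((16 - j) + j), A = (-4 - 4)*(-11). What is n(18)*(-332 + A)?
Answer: -61/4 ≈ -15.250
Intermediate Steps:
A = 88 (A = -8*(-11) = 88)
n(j) = 1/16
n(18)*(-332 + A) = (-332 + 88)/16 = (1/16)*(-244) = -61/4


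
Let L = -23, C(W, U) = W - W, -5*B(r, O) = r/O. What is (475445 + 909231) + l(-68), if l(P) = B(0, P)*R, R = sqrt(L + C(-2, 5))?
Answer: 1384676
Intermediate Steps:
B(r, O) = -r/(5*O)
C(W, U) = 0
R = I*sqrt(23) (R = sqrt(-23 + 0) = sqrt(-23) = I*sqrt(23) ≈ 4.7958*I)
l(P) = 0 (l(P) = (-1/5*0/P)*(I*sqrt(23)) = 0*(I*sqrt(23)) = 0)
(475445 + 909231) + l(-68) = (475445 + 909231) + 0 = 1384676 + 0 = 1384676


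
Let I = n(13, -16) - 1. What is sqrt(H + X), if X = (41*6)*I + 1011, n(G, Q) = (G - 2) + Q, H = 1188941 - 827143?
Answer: sqrt(361333) ≈ 601.11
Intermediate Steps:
H = 361798
n(G, Q) = -2 + G + Q (n(G, Q) = (-2 + G) + Q = -2 + G + Q)
I = -6 (I = (-2 + 13 - 16) - 1 = -5 - 1 = -6)
X = -465 (X = (41*6)*(-6) + 1011 = 246*(-6) + 1011 = -1476 + 1011 = -465)
sqrt(H + X) = sqrt(361798 - 465) = sqrt(361333)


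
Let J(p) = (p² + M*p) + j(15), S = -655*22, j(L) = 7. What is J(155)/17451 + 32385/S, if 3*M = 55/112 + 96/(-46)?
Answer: -170045117597/194335173648 ≈ -0.87501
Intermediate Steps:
M = -4111/7728 (M = (55/112 + 96/(-46))/3 = (55*(1/112) + 96*(-1/46))/3 = (55/112 - 48/23)/3 = (⅓)*(-4111/2576) = -4111/7728 ≈ -0.53196)
S = -14410
J(p) = 7 + p² - 4111*p/7728 (J(p) = (p² - 4111*p/7728) + 7 = 7 + p² - 4111*p/7728)
J(155)/17451 + 32385/S = (7 + 155² - 4111/7728*155)/17451 + 32385/(-14410) = (7 + 24025 - 637205/7728)*(1/17451) + 32385*(-1/14410) = (185082091/7728)*(1/17451) - 6477/2882 = 185082091/134861328 - 6477/2882 = -170045117597/194335173648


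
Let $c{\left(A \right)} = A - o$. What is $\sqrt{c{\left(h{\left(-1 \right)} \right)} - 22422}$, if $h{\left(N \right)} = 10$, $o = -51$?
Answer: $i \sqrt{22361} \approx 149.54 i$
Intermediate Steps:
$c{\left(A \right)} = 51 + A$ ($c{\left(A \right)} = A - -51 = A + 51 = 51 + A$)
$\sqrt{c{\left(h{\left(-1 \right)} \right)} - 22422} = \sqrt{\left(51 + 10\right) - 22422} = \sqrt{61 - 22422} = \sqrt{-22361} = i \sqrt{22361}$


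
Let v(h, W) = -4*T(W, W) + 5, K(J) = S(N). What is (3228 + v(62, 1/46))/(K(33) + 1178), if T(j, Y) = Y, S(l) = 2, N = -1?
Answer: 74357/27140 ≈ 2.7398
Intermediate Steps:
K(J) = 2
v(h, W) = 5 - 4*W (v(h, W) = -4*W + 5 = 5 - 4*W)
(3228 + v(62, 1/46))/(K(33) + 1178) = (3228 + (5 - 4/46))/(2 + 1178) = (3228 + (5 - 4*1/46))/1180 = (3228 + (5 - 2/23))*(1/1180) = (3228 + 113/23)*(1/1180) = (74357/23)*(1/1180) = 74357/27140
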